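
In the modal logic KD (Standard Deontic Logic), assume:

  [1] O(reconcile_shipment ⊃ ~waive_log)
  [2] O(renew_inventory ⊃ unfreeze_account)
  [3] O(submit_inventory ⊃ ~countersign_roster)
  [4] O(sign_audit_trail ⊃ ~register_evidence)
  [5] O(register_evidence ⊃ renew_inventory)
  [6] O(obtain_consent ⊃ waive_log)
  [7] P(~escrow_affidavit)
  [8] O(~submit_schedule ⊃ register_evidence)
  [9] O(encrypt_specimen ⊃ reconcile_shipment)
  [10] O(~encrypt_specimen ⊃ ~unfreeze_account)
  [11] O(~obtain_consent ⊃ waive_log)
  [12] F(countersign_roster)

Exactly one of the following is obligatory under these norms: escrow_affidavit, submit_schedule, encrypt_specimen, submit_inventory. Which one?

submit_schedule

By case analysis on obtain_consent: premise 6 gives O(obtain_consent ⊃ waive_log) and premise 11 gives O(~obtain_consent ⊃ waive_log), so O(waive_log) either way.
The contrapositive of premise 1 (O(reconcile_shipment ⊃ ~waive_log)) is O(waive_log ⊃ ~reconcile_shipment), and O(waive_log) is already established, so O(~reconcile_shipment).
The contrapositive of premise 9 (O(encrypt_specimen ⊃ reconcile_shipment)) is O(~reconcile_shipment ⊃ ~encrypt_specimen), and O(~reconcile_shipment) is already established, so O(~encrypt_specimen).
With premise 10, O(~encrypt_specimen ⊃ ~unfreeze_account), the K-axiom yields O(~unfreeze_account).
The contrapositive of premise 2 (O(renew_inventory ⊃ unfreeze_account)) is O(~unfreeze_account ⊃ ~renew_inventory), and O(~unfreeze_account) is already established, so O(~renew_inventory).
The contrapositive of premise 5 (O(register_evidence ⊃ renew_inventory)) is O(~renew_inventory ⊃ ~register_evidence), and O(~renew_inventory) is already established, so O(~register_evidence).
The contrapositive of premise 8 (O(~submit_schedule ⊃ register_evidence)) is O(~register_evidence ⊃ submit_schedule), and O(~register_evidence) is already established, so O(submit_schedule).
So O(submit_schedule) holds — submit_schedule is obligatory. None of the other listed options is made obligatory by any chain of premises.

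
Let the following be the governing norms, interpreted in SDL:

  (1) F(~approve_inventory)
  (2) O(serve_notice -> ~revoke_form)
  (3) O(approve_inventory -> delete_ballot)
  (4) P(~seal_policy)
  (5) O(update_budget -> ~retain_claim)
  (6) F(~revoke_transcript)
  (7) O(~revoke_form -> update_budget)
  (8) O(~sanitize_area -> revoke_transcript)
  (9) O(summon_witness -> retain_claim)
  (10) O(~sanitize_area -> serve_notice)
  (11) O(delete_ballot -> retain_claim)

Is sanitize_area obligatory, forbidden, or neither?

Obligatory

Premise 1, F(~approve_inventory), is equivalent to O(approve_inventory).
Premise 3 is O(approve_inventory -> delete_ballot); since O(approve_inventory), deontic closure gives O(delete_ballot).
Applying K to premise 11 (O(delete_ballot -> retain_claim)) and O(delete_ballot) yields O(retain_claim).
Premise 5, O(update_budget -> ~retain_claim), contraposes to O(retain_claim -> ~update_budget); with O(retain_claim) we get O(~update_budget).
The contrapositive of premise 7 (O(~revoke_form -> update_budget)) is O(~update_budget -> revoke_form), and O(~update_budget) is already established, so O(revoke_form).
The contrapositive of premise 2 (O(serve_notice -> ~revoke_form)) is O(revoke_form -> ~serve_notice), and O(revoke_form) is already established, so O(~serve_notice).
Premise 10 is O(~sanitize_area -> serve_notice); contrapositively O(~serve_notice -> sanitize_area). Since O(~serve_notice) holds, K gives O(sanitize_area).
Premises 4, 6, 8, 9 do not contribute to this derivation.
Hence sanitize_area is obligatory.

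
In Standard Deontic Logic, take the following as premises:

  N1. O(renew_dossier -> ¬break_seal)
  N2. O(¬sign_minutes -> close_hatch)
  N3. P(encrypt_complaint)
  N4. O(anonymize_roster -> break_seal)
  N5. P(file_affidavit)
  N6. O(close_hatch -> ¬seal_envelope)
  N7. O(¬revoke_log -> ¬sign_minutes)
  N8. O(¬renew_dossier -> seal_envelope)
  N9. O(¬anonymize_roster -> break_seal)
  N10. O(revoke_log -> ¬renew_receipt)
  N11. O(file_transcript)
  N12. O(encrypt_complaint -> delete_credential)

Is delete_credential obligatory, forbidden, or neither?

Premise 12 is O(encrypt_complaint -> delete_credential), but O(encrypt_complaint) is not derivable from the premises (the permission P(encrypt_complaint) asserts only ¬O(¬encrypt_complaint), not O(encrypt_complaint)), so it does not yield O(delete_credential).
No premise or chain of K-axiom applications forces O(delete_credential), and none forces O(¬delete_credential). So delete_credential is neither obligatory nor forbidden under these norms.

Neither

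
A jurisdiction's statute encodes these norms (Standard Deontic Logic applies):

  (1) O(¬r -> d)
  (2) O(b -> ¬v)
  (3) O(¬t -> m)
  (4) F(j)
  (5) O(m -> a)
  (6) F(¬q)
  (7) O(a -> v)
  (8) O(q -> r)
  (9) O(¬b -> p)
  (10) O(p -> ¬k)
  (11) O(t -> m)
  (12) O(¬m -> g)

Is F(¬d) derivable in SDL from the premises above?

No

Premise 1 is O(¬r -> d), but O(¬r) is not derivable from the premises, so it does not yield O(d).
No other premise forces O(d). An ideal world satisfying every premise can still have ¬d true, so F(¬d) is not derivable.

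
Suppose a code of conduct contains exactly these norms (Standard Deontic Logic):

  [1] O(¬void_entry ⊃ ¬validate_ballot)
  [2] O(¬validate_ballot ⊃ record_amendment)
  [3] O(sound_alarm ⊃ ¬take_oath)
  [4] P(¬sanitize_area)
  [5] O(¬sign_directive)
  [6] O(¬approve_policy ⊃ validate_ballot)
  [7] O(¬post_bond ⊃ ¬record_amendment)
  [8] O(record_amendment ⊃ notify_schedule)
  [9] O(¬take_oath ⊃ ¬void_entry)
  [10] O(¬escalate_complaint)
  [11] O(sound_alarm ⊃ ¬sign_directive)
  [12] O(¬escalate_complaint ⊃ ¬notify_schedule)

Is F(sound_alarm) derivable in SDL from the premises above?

Premise 10 gives O(¬escalate_complaint).
Premise 12 is O(¬escalate_complaint ⊃ ¬notify_schedule); since O(¬escalate_complaint), deontic closure gives O(¬notify_schedule).
Premise 8 is O(record_amendment ⊃ notify_schedule); contrapositively O(¬notify_schedule ⊃ ¬record_amendment). Since O(¬notify_schedule) holds, K gives O(¬record_amendment).
Premise 2, O(¬validate_ballot ⊃ record_amendment), contraposes to O(¬record_amendment ⊃ validate_ballot); with O(¬record_amendment) we get O(validate_ballot).
The contrapositive of premise 1 (O(¬void_entry ⊃ ¬validate_ballot)) is O(validate_ballot ⊃ void_entry), and O(validate_ballot) is already established, so O(void_entry).
The contrapositive of premise 9 (O(¬take_oath ⊃ ¬void_entry)) is O(void_entry ⊃ take_oath), and O(void_entry) is already established, so O(take_oath).
The contrapositive of premise 3 (O(sound_alarm ⊃ ¬take_oath)) is O(take_oath ⊃ ¬sound_alarm), and O(take_oath) is already established, so O(¬sound_alarm).
Premises 4, 5, 6, 7, 11 do not contribute to this derivation.
So O(¬sound_alarm) holds, i.e. F(sound_alarm). The claim follows.

Yes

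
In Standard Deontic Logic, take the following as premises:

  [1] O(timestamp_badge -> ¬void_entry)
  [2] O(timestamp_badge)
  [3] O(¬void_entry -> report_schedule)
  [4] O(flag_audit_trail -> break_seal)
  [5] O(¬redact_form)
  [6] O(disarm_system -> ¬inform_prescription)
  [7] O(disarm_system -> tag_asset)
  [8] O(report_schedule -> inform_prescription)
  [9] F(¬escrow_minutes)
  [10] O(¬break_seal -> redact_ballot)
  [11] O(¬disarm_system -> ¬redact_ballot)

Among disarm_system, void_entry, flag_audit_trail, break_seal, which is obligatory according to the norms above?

break_seal

Premise 2 gives O(timestamp_badge).
From O(timestamp_badge) and premise 1, O(timestamp_badge -> ¬void_entry), we obtain O(¬void_entry).
With premise 3, O(¬void_entry -> report_schedule), the K-axiom yields O(report_schedule).
Premise 8 is O(report_schedule -> inform_prescription); since O(report_schedule), deontic closure gives O(inform_prescription).
Premise 6 is O(disarm_system -> ¬inform_prescription); contrapositively O(inform_prescription -> ¬disarm_system). Since O(inform_prescription) holds, K gives O(¬disarm_system).
With premise 11, O(¬disarm_system -> ¬redact_ballot), the K-axiom yields O(¬redact_ballot).
Premise 10, O(¬break_seal -> redact_ballot), contraposes to O(¬redact_ballot -> break_seal); with O(¬redact_ballot) we get O(break_seal).
So O(break_seal) holds — break_seal is obligatory. None of the other listed options is made obligatory by any chain of premises.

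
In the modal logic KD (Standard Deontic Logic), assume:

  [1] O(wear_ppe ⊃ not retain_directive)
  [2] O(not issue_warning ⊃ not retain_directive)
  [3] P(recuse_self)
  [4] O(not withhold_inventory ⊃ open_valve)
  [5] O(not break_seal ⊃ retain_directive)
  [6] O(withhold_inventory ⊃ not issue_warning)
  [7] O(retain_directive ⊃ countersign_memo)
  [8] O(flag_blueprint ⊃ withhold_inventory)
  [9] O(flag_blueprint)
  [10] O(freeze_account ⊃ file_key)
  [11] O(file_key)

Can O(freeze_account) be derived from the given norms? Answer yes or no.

Premise 10 is O(freeze_account ⊃ file_key); even if O(file_key) held, inferring O(freeze_account) would be affirming the consequent — invalid.
No other premise forces O(freeze_account). An ideal world satisfying every premise can still have freeze_account false, so O(freeze_account) is not derivable.

No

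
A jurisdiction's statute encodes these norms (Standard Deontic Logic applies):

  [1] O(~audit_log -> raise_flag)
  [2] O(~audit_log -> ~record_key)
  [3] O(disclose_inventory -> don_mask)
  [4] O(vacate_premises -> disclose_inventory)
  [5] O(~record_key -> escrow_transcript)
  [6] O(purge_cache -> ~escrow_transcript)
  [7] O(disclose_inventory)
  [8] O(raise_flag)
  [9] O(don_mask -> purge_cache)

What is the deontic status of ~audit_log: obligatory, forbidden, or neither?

Premise 7 gives O(disclose_inventory).
With premise 3, O(disclose_inventory -> don_mask), the K-axiom yields O(don_mask).
Premise 9 is O(don_mask -> purge_cache); since O(don_mask), deontic closure gives O(purge_cache).
Premise 6 is O(purge_cache -> ~escrow_transcript); since O(purge_cache), deontic closure gives O(~escrow_transcript).
Premise 5, O(~record_key -> escrow_transcript), contraposes to O(~escrow_transcript -> record_key); with O(~escrow_transcript) we get O(record_key).
Premise 2, O(~audit_log -> ~record_key), contraposes to O(record_key -> audit_log); with O(record_key) we get O(audit_log).
Premises 1, 4, 8 do not contribute to this derivation.
Thus O(audit_log), which is F(~audit_log): ~audit_log is forbidden.

Forbidden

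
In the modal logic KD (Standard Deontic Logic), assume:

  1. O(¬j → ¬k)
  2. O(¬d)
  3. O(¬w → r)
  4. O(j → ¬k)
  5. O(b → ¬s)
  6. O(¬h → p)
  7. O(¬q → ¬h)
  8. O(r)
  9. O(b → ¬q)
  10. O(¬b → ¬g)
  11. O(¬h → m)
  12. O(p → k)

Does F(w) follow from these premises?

No

Premise 3 is O(¬w → r); even if O(r) held, inferring O(¬w) would be affirming the consequent — invalid.
No other premise forces O(¬w). An ideal world satisfying every premise can still have w true, so F(w) is not derivable.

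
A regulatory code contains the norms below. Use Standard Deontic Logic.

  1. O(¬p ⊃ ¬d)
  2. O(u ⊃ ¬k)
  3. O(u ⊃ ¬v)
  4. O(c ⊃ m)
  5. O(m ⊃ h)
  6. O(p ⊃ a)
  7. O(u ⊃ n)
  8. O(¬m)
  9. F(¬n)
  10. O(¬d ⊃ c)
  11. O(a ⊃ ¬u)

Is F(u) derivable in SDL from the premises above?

Yes

Premise 8 states O(¬m) outright.
Premise 4 is O(c ⊃ m); contrapositively O(¬m ⊃ ¬c). Since O(¬m) holds, K gives O(¬c).
Premise 10, O(¬d ⊃ c), contraposes to O(¬c ⊃ d); with O(¬c) we get O(d).
Premise 1 is O(¬p ⊃ ¬d); contrapositively O(d ⊃ p). Since O(d) holds, K gives O(p).
From O(p) and premise 6, O(p ⊃ a), we obtain O(a).
Premise 11 is O(a ⊃ ¬u); since O(a), deontic closure gives O(¬u).
Premises 2, 3, 5, 7, 9 do not contribute to this derivation.
So O(¬u) holds, i.e. F(u). The claim follows.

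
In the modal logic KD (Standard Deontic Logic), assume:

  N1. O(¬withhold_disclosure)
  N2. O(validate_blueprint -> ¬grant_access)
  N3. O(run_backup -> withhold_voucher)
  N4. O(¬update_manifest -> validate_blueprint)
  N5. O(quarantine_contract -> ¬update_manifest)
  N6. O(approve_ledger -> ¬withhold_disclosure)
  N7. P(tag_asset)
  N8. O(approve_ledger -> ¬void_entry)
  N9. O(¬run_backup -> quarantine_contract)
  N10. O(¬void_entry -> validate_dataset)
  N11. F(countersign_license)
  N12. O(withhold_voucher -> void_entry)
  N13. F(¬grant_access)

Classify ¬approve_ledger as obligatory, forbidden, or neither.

Obligatory

Premise 13 is F(¬grant_access), i.e. O(grant_access).
Premise 2, O(validate_blueprint -> ¬grant_access), contraposes to O(grant_access -> ¬validate_blueprint); with O(grant_access) we get O(¬validate_blueprint).
The contrapositive of premise 4 (O(¬update_manifest -> validate_blueprint)) is O(¬validate_blueprint -> update_manifest), and O(¬validate_blueprint) is already established, so O(update_manifest).
The contrapositive of premise 5 (O(quarantine_contract -> ¬update_manifest)) is O(update_manifest -> ¬quarantine_contract), and O(update_manifest) is already established, so O(¬quarantine_contract).
Premise 9 is O(¬run_backup -> quarantine_contract); contrapositively O(¬quarantine_contract -> run_backup). Since O(¬quarantine_contract) holds, K gives O(run_backup).
With premise 3, O(run_backup -> withhold_voucher), the K-axiom yields O(withhold_voucher).
From O(withhold_voucher) and premise 12, O(withhold_voucher -> void_entry), we obtain O(void_entry).
The contrapositive of premise 8 (O(approve_ledger -> ¬void_entry)) is O(void_entry -> ¬approve_ledger), and O(void_entry) is already established, so O(¬approve_ledger).
Premises 1, 6, 7, 10, 11 do not contribute to this derivation.
Hence ¬approve_ledger is obligatory.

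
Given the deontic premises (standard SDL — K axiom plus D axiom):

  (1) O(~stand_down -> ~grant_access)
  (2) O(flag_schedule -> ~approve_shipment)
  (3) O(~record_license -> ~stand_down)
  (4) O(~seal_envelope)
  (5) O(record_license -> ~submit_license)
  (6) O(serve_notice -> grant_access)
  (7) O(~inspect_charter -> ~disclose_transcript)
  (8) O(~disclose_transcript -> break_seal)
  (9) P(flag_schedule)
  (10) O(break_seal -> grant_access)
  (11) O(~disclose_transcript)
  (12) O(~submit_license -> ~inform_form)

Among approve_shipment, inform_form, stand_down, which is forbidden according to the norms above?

Premise 11 gives O(~disclose_transcript).
From O(~disclose_transcript) and premise 8, O(~disclose_transcript -> break_seal), we obtain O(break_seal).
Applying K to premise 10 (O(break_seal -> grant_access)) and O(break_seal) yields O(grant_access).
Premise 1 is O(~stand_down -> ~grant_access); contrapositively O(grant_access -> stand_down). Since O(grant_access) holds, K gives O(stand_down).
Premise 3, O(~record_license -> ~stand_down), contraposes to O(stand_down -> record_license); with O(stand_down) we get O(record_license).
With premise 5, O(record_license -> ~submit_license), the K-axiom yields O(~submit_license).
With premise 12, O(~submit_license -> ~inform_form), the K-axiom yields O(~inform_form).
So O(~inform_form) holds, i.e. inform_form is forbidden. None of the other listed options is forbidden under the premises.

inform_form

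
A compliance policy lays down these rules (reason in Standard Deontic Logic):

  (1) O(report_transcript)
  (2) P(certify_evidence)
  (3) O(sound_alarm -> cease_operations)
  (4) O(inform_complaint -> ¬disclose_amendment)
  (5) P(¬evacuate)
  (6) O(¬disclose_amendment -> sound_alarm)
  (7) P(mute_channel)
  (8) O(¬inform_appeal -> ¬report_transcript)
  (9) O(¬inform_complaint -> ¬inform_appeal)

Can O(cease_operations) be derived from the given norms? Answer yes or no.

Yes

Premise 1 gives O(report_transcript).
The contrapositive of premise 8 (O(¬inform_appeal -> ¬report_transcript)) is O(report_transcript -> inform_appeal), and O(report_transcript) is already established, so O(inform_appeal).
Premise 9 is O(¬inform_complaint -> ¬inform_appeal); contrapositively O(inform_appeal -> inform_complaint). Since O(inform_appeal) holds, K gives O(inform_complaint).
With premise 4, O(inform_complaint -> ¬disclose_amendment), the K-axiom yields O(¬disclose_amendment).
From O(¬disclose_amendment) and premise 6, O(¬disclose_amendment -> sound_alarm), we obtain O(sound_alarm).
With premise 3, O(sound_alarm -> cease_operations), the K-axiom yields O(cease_operations).
Premises 2, 5, 7 do not contribute to this derivation.
So O(cease_operations) follows.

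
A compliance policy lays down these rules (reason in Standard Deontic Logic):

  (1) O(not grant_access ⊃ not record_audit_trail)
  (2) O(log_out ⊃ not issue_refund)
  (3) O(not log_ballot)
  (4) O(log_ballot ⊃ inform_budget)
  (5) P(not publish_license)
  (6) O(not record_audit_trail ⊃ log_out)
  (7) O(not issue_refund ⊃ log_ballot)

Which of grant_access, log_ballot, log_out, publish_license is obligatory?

grant_access

From premise 3 we have O(not log_ballot).
The contrapositive of premise 7 (O(not issue_refund ⊃ log_ballot)) is O(not log_ballot ⊃ issue_refund), and O(not log_ballot) is already established, so O(issue_refund).
Premise 2, O(log_out ⊃ not issue_refund), contraposes to O(issue_refund ⊃ not log_out); with O(issue_refund) we get O(not log_out).
The contrapositive of premise 6 (O(not record_audit_trail ⊃ log_out)) is O(not log_out ⊃ record_audit_trail), and O(not log_out) is already established, so O(record_audit_trail).
Premise 1, O(not grant_access ⊃ not record_audit_trail), contraposes to O(record_audit_trail ⊃ grant_access); with O(record_audit_trail) we get O(grant_access).
So O(grant_access) holds — grant_access is obligatory. None of the other listed options is made obligatory by any chain of premises.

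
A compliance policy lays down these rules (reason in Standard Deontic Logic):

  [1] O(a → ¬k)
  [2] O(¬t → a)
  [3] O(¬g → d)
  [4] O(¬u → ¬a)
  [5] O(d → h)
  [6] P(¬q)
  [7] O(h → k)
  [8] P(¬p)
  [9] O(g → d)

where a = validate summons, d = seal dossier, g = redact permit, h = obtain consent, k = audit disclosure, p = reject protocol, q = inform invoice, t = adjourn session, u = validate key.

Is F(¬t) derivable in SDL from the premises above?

Premises 9 and 3 cover both cases: O(g → d) and O(¬g → d). Since g ∨ ¬g is a tautology, O(d) follows.
Premise 5 is O(d → h); since O(d), deontic closure gives O(h).
Premise 7 is O(h → k); since O(h), deontic closure gives O(k).
Premise 1, O(a → ¬k), contraposes to O(k → ¬a); with O(k) we get O(¬a).
The contrapositive of premise 2 (O(¬t → a)) is O(¬a → t), and O(¬a) is already established, so O(t).
Premises 4, 6, 8 do not contribute to this derivation.
So O(t) holds, i.e. F(¬t). The claim follows.

Yes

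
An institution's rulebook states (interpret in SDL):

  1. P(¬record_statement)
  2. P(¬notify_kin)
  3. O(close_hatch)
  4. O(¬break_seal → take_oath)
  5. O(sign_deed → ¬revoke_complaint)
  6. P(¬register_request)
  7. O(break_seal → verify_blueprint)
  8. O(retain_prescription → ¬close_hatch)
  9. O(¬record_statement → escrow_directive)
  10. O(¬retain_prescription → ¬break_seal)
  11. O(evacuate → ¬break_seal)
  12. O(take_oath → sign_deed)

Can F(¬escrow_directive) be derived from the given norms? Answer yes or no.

No

Premise 9 is O(¬record_statement → escrow_directive), but O(¬record_statement) is not derivable from the premises (the permission P(¬record_statement) asserts only ¬O(record_statement), not O(¬record_statement)), so it does not yield O(escrow_directive).
No other premise forces O(escrow_directive). An ideal world satisfying every premise can still have ¬escrow_directive true, so F(¬escrow_directive) is not derivable.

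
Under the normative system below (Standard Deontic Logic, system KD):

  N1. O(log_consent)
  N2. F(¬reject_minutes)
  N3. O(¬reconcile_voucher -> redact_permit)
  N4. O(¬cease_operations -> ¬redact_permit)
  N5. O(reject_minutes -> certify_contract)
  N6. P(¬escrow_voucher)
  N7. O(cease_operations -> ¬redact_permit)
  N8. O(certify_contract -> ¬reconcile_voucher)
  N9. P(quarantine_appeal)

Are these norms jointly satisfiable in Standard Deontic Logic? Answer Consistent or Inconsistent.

Inconsistent

Premises 7 and 4 are O(cease_operations -> ¬redact_permit) and O(¬cease_operations -> ¬redact_permit); every ideal world satisfies cease_operations or ¬cease_operations, so in either case ¬redact_permit holds — hence O(¬redact_permit).
The contrapositive of premise 3 (O(¬reconcile_voucher -> redact_permit)) is O(¬redact_permit -> reconcile_voucher), and O(¬redact_permit) is already established, so O(reconcile_voucher).
Premise 8, O(certify_contract -> ¬reconcile_voucher), contraposes to O(reconcile_voucher -> ¬certify_contract); with O(reconcile_voucher) we get O(¬certify_contract).
Premise 5, O(reject_minutes -> certify_contract), contraposes to O(¬certify_contract -> ¬reject_minutes); with O(¬certify_contract) we get O(¬reject_minutes).
However, F(¬reject_minutes) at premise 2 amounts to O(reject_minutes).
We now have both O(¬reject_minutes) and O(reject_minutes) — reject_minutes is simultaneously obligatory and forbidden, violating the D-axiom.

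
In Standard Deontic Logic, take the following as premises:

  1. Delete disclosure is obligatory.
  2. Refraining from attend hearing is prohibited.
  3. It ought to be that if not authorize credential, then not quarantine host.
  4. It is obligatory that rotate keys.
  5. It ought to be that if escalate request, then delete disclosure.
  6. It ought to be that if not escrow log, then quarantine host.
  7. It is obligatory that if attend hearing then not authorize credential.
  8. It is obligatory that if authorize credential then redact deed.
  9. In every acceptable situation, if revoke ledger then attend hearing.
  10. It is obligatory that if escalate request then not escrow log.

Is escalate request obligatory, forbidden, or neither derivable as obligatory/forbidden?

Forbidden

F(¬attend_hearing) at premise 2 means O(attend_hearing).
From O(attend_hearing) and premise 7, O(attend_hearing → ¬authorize_credential), we obtain O(¬authorize_credential).
With premise 3, O(¬authorize_credential → ¬quarantine_host), the K-axiom yields O(¬quarantine_host).
Premise 6 is O(¬escrow_log → quarantine_host); contrapositively O(¬quarantine_host → escrow_log). Since O(¬quarantine_host) holds, K gives O(escrow_log).
The contrapositive of premise 10 (O(escalate_request → ¬escrow_log)) is O(escrow_log → ¬escalate_request), and O(escrow_log) is already established, so O(¬escalate_request).
Premises 1, 4, 5, 8, 9 do not contribute to this derivation.
Thus O(¬escalate_request), which is F(escalate_request): escalate_request is forbidden.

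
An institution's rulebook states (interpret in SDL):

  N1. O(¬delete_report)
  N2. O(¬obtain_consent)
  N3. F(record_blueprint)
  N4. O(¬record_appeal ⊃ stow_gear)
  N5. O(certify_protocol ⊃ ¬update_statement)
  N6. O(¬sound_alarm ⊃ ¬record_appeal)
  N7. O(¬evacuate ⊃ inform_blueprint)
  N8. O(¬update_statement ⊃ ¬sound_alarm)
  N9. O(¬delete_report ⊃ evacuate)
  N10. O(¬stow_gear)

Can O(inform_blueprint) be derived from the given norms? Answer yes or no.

No

Premise 7 is O(¬evacuate ⊃ inform_blueprint), but O(¬evacuate) is not derivable from the premises, so it does not yield O(inform_blueprint).
No other premise forces O(inform_blueprint). An ideal world satisfying every premise can still have inform_blueprint false, so O(inform_blueprint) is not derivable.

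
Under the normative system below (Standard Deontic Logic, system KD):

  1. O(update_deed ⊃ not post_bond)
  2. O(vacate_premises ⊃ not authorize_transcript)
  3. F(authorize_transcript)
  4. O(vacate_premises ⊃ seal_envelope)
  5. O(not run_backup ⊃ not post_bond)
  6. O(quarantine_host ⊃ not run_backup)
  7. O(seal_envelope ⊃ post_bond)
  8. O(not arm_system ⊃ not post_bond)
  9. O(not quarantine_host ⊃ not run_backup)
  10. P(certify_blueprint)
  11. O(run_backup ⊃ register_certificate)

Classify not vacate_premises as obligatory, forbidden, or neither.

Obligatory

By case analysis on quarantine_host: premise 6 gives O(quarantine_host ⊃ not run_backup) and premise 9 gives O(not quarantine_host ⊃ not run_backup), so O(not run_backup) either way.
Premise 5 is O(not run_backup ⊃ not post_bond); since O(not run_backup), deontic closure gives O(not post_bond).
Premise 7, O(seal_envelope ⊃ post_bond), contraposes to O(not post_bond ⊃ not seal_envelope); with O(not post_bond) we get O(not seal_envelope).
The contrapositive of premise 4 (O(vacate_premises ⊃ seal_envelope)) is O(not seal_envelope ⊃ not vacate_premises), and O(not seal_envelope) is already established, so O(not vacate_premises).
Premises 1, 2, 3, 8, 10, 11 do not contribute to this derivation.
Hence not vacate_premises is obligatory.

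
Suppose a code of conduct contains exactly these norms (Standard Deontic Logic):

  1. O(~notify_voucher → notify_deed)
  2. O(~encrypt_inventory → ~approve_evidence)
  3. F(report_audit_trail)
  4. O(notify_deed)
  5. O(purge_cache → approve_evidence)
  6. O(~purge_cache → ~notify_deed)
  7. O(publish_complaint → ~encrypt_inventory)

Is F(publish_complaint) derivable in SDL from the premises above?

From premise 4 we have O(notify_deed).
The contrapositive of premise 6 (O(~purge_cache → ~notify_deed)) is O(notify_deed → purge_cache), and O(notify_deed) is already established, so O(purge_cache).
Applying K to premise 5 (O(purge_cache → approve_evidence)) and O(purge_cache) yields O(approve_evidence).
Premise 2 is O(~encrypt_inventory → ~approve_evidence); contrapositively O(approve_evidence → encrypt_inventory). Since O(approve_evidence) holds, K gives O(encrypt_inventory).
Premise 7 is O(publish_complaint → ~encrypt_inventory); contrapositively O(encrypt_inventory → ~publish_complaint). Since O(encrypt_inventory) holds, K gives O(~publish_complaint).
Premises 1, 3 do not contribute to this derivation.
So O(~publish_complaint) holds, i.e. F(publish_complaint). The claim follows.

Yes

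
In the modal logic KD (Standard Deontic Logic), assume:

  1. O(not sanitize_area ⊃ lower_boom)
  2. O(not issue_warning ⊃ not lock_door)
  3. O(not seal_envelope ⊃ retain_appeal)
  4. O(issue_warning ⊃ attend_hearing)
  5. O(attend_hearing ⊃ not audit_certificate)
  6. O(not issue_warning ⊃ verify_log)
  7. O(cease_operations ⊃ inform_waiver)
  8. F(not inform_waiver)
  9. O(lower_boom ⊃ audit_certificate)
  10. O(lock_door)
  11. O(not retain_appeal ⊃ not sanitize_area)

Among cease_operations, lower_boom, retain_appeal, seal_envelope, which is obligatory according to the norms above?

Premise 10 states O(lock_door) outright.
The contrapositive of premise 2 (O(not issue_warning ⊃ not lock_door)) is O(lock_door ⊃ issue_warning), and O(lock_door) is already established, so O(issue_warning).
Premise 4 is O(issue_warning ⊃ attend_hearing); since O(issue_warning), deontic closure gives O(attend_hearing).
With premise 5, O(attend_hearing ⊃ not audit_certificate), the K-axiom yields O(not audit_certificate).
Premise 9 is O(lower_boom ⊃ audit_certificate); contrapositively O(not audit_certificate ⊃ not lower_boom). Since O(not audit_certificate) holds, K gives O(not lower_boom).
The contrapositive of premise 1 (O(not sanitize_area ⊃ lower_boom)) is O(not lower_boom ⊃ sanitize_area), and O(not lower_boom) is already established, so O(sanitize_area).
Premise 11, O(not retain_appeal ⊃ not sanitize_area), contraposes to O(sanitize_area ⊃ retain_appeal); with O(sanitize_area) we get O(retain_appeal).
So O(retain_appeal) holds — retain_appeal is obligatory. None of the other listed options is made obligatory by any chain of premises.

retain_appeal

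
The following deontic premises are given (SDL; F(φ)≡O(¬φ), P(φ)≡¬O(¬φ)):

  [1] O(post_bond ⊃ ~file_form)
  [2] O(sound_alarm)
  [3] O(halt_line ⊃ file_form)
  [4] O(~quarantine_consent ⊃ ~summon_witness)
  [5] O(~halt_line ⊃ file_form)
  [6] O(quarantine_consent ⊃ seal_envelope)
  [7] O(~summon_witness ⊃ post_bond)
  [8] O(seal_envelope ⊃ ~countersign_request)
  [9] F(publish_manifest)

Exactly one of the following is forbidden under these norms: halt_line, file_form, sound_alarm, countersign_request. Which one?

countersign_request

Premises 3 and 5 are O(halt_line ⊃ file_form) and O(~halt_line ⊃ file_form); every ideal world satisfies halt_line or ~halt_line, so in either case file_form holds — hence O(file_form).
Premise 1, O(post_bond ⊃ ~file_form), contraposes to O(file_form ⊃ ~post_bond); with O(file_form) we get O(~post_bond).
The contrapositive of premise 7 (O(~summon_witness ⊃ post_bond)) is O(~post_bond ⊃ summon_witness), and O(~post_bond) is already established, so O(summon_witness).
Premise 4, O(~quarantine_consent ⊃ ~summon_witness), contraposes to O(summon_witness ⊃ quarantine_consent); with O(summon_witness) we get O(quarantine_consent).
Premise 6 is O(quarantine_consent ⊃ seal_envelope); since O(quarantine_consent), deontic closure gives O(seal_envelope).
With premise 8, O(seal_envelope ⊃ ~countersign_request), the K-axiom yields O(~countersign_request).
So O(~countersign_request) holds, i.e. countersign_request is forbidden. None of the other listed options is forbidden under the premises.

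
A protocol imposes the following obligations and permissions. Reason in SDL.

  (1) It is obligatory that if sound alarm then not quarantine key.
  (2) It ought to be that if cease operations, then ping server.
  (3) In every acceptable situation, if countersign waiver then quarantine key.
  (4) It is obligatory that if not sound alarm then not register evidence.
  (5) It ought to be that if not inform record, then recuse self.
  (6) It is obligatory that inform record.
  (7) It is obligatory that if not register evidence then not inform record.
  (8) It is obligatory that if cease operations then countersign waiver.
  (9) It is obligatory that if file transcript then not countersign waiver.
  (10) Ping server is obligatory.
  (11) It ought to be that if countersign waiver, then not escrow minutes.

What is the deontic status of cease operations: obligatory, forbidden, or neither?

Premise 6 gives O(inform_record).
The contrapositive of premise 7 (O(¬register_evidence → ¬inform_record)) is O(inform_record → register_evidence), and O(inform_record) is already established, so O(register_evidence).
The contrapositive of premise 4 (O(¬sound_alarm → ¬register_evidence)) is O(register_evidence → sound_alarm), and O(register_evidence) is already established, so O(sound_alarm).
Premise 1 is O(sound_alarm → ¬quarantine_key); since O(sound_alarm), deontic closure gives O(¬quarantine_key).
The contrapositive of premise 3 (O(countersign_waiver → quarantine_key)) is O(¬quarantine_key → ¬countersign_waiver), and O(¬quarantine_key) is already established, so O(¬countersign_waiver).
Premise 8, O(cease_operations → countersign_waiver), contraposes to O(¬countersign_waiver → ¬cease_operations); with O(¬countersign_waiver) we get O(¬cease_operations).
Premises 2, 5, 9, 10, 11 do not contribute to this derivation.
Thus O(¬cease_operations), which is F(cease_operations): cease_operations is forbidden.

Forbidden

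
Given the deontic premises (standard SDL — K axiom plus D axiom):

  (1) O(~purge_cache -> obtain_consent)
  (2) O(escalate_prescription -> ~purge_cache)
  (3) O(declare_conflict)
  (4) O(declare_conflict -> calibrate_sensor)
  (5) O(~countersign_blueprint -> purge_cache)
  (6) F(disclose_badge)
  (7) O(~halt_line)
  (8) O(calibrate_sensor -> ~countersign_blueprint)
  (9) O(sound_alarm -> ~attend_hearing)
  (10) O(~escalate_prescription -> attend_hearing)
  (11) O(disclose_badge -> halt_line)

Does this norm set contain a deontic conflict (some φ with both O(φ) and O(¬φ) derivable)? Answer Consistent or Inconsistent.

Premise 11 is O(disclose_badge -> halt_line), but O(disclose_badge) is not derivable from the premises, so it does not yield O(halt_line).
So O(halt_line) is not derivable, and the apparent clash with O(~halt_line) does not arise.
A world satisfying every obligation exists (e.g. attend_hearing=true, calibrate_sensor=true, countersign_blueprint=false, declare_conflict=true, disclose_badge=false, escalate_prescription=false, halt_line=false, obtain_consent=false, purge_cache=true, sound_alarm=false); no atom is both obligatory and forbidden, so the set is consistent.

Consistent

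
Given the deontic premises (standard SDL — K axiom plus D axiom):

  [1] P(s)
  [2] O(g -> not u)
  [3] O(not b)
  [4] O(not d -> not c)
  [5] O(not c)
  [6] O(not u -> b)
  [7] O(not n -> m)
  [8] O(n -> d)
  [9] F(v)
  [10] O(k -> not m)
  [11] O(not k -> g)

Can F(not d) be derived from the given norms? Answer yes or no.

From premise 3 we have O(not b).
The contrapositive of premise 6 (O(not u -> b)) is O(not b -> u), and O(not b) is already established, so O(u).
Premise 2 is O(g -> not u); contrapositively O(u -> not g). Since O(u) holds, K gives O(not g).
The contrapositive of premise 11 (O(not k -> g)) is O(not g -> k), and O(not g) is already established, so O(k).
With premise 10, O(k -> not m), the K-axiom yields O(not m).
The contrapositive of premise 7 (O(not n -> m)) is O(not m -> n), and O(not m) is already established, so O(n).
With premise 8, O(n -> d), the K-axiom yields O(d).
Premises 1, 4, 5, 9 do not contribute to this derivation.
So O(d) holds, i.e. F(not d). The claim follows.

Yes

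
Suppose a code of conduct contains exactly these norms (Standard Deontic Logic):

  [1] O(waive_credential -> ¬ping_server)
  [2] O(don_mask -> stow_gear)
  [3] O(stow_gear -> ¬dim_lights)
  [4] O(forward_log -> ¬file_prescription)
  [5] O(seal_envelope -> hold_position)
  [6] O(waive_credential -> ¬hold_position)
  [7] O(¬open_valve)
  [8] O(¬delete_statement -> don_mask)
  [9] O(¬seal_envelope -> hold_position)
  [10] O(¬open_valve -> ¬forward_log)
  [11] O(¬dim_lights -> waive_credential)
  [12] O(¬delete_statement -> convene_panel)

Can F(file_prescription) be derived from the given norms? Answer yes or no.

No

Premise 4 is O(forward_log -> ¬file_prescription), but O(forward_log) is not derivable from the premises, so it does not yield O(¬file_prescription).
No other premise forces O(¬file_prescription). An ideal world satisfying every premise can still have file_prescription true, so F(file_prescription) is not derivable.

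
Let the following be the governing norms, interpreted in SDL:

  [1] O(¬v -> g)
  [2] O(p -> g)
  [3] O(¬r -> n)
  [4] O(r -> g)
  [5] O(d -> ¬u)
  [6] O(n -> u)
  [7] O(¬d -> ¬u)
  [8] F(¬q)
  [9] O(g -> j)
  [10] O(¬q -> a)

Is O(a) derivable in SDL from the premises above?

Premise 10 is O(¬q -> a), but O(¬q) is not derivable from the premises, so it does not yield O(a).
No other premise forces O(a). An ideal world satisfying every premise can still have a false, so O(a) is not derivable.

No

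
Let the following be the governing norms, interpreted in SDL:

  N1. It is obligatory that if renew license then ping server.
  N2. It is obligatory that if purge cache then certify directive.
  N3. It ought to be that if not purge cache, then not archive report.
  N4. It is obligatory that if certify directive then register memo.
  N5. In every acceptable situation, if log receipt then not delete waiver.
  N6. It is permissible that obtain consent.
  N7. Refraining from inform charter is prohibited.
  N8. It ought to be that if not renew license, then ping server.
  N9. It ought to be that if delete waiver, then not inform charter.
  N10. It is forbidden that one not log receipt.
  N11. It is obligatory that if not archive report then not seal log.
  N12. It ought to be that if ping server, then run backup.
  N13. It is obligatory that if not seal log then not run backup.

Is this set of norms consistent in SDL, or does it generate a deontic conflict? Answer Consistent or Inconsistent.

Consistent

Premise 9 is O(delete_waiver → ¬inform_charter), but O(delete_waiver) is not derivable from the premises, so it does not yield O(¬inform_charter).
So O(¬inform_charter) is not derivable, and the apparent clash with O(inform_charter) does not arise.
A world satisfying every obligation exists (e.g. archive_report=true, certify_directive=true, delete_waiver=false, inform_charter=true, log_receipt=true, obtain_consent=false, ping_server=true, purge_cache=true, register_memo=true, renew_license=false, run_backup=true, seal_log=true); no atom is both obligatory and forbidden, so the set is consistent.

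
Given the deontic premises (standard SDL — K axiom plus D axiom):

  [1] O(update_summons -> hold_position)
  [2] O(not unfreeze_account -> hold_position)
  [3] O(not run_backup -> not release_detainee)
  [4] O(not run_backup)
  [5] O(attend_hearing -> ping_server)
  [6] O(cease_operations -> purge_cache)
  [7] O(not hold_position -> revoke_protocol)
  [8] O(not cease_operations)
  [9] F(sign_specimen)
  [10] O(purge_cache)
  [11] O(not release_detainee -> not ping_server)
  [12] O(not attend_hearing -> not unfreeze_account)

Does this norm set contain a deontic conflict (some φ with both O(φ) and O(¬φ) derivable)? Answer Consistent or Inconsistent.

Premise 6 is O(cease_operations -> purge_cache); even if O(purge_cache) held, inferring O(cease_operations) would be affirming the consequent — invalid.
So O(cease_operations) is not derivable, and the apparent clash with O(not cease_operations) does not arise.
A world satisfying every obligation exists (e.g. attend_hearing=false, cease_operations=false, hold_position=true, ping_server=false, purge_cache=true, release_detainee=false, revoke_protocol=false, run_backup=false, sign_specimen=false, unfreeze_account=false, update_summons=false); no atom is both obligatory and forbidden, so the set is consistent.

Consistent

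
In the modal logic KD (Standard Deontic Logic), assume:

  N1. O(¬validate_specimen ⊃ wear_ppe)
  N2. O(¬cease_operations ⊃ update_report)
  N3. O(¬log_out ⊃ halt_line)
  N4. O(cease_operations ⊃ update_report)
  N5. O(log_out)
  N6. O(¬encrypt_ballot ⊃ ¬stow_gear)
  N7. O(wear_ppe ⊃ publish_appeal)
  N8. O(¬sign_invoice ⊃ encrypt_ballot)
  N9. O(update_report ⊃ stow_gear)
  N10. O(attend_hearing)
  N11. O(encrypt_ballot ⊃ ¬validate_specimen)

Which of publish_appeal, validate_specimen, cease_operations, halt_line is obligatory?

publish_appeal

Premises 4 and 2 are O(cease_operations ⊃ update_report) and O(¬cease_operations ⊃ update_report); every ideal world satisfies cease_operations or ¬cease_operations, so in either case update_report holds — hence O(update_report).
Premise 9 is O(update_report ⊃ stow_gear); since O(update_report), deontic closure gives O(stow_gear).
The contrapositive of premise 6 (O(¬encrypt_ballot ⊃ ¬stow_gear)) is O(stow_gear ⊃ encrypt_ballot), and O(stow_gear) is already established, so O(encrypt_ballot).
Applying K to premise 11 (O(encrypt_ballot ⊃ ¬validate_specimen)) and O(encrypt_ballot) yields O(¬validate_specimen).
Premise 1 is O(¬validate_specimen ⊃ wear_ppe); since O(¬validate_specimen), deontic closure gives O(wear_ppe).
With premise 7, O(wear_ppe ⊃ publish_appeal), the K-axiom yields O(publish_appeal).
So O(publish_appeal) holds — publish_appeal is obligatory. None of the other listed options is made obligatory by any chain of premises.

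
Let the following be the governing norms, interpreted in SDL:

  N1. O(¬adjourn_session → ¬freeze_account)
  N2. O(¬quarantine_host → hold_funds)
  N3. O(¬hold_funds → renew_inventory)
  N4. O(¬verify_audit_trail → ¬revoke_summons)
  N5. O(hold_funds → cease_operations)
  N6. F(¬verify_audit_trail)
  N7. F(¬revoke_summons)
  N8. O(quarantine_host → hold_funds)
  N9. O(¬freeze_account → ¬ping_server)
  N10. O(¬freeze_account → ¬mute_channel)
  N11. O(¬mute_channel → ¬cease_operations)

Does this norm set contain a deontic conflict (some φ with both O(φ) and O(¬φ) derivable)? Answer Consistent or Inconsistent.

Premise 4 is O(¬verify_audit_trail → ¬revoke_summons), but O(¬verify_audit_trail) is not derivable from the premises, so it does not yield O(¬revoke_summons).
So O(¬revoke_summons) is not derivable, and the apparent clash with O(revoke_summons) does not arise.
A world satisfying every obligation exists (e.g. adjourn_session=true, cease_operations=true, freeze_account=true, hold_funds=true, mute_channel=true, ping_server=false, quarantine_host=false, renew_inventory=false, revoke_summons=true, verify_audit_trail=true); no atom is both obligatory and forbidden, so the set is consistent.

Consistent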